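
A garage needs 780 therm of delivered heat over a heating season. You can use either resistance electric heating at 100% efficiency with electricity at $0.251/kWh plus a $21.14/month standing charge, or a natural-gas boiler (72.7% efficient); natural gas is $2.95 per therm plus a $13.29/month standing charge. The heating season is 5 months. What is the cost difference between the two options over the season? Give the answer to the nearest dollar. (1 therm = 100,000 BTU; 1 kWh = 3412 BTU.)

Heat load = 780 therm × 100,000 = 78,000,000 BTU
Gas: input = 78,000,000 / 0.727 = 107,290,234 BTU = 1,073 therm → 1,073 × $2.95 = $3,165.06; + 5 × $13.29 standing = $3,231.51
Electric: 78,000,000 BTU / 3412 = 22,860 kWh → × $0.251 = $5,737.98; + 5 × $21.14 standing = $5,843.68
Difference = |$3,231.51 − $5,843.68| = $2,612.17 ≈ $2612

$2612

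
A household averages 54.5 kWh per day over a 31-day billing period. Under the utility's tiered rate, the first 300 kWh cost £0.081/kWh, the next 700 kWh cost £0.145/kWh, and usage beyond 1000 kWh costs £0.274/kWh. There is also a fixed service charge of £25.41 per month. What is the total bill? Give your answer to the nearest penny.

Usage = 54.5 kWh/day × 31 days = 1689.5 kWh
First 300 kWh × £0.081 = £24.30
Next 700 kWh × £0.145 = £101.50
Remaining 689.5 kWh × £0.274 = £188.92
Energy charge = £314.72; + service £25.41 = £340.13

£340.13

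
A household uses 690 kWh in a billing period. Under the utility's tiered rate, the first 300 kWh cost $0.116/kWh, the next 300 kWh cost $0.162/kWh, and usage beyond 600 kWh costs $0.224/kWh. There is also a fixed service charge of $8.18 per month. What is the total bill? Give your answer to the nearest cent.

$111.74

First 300 kWh × $0.116 = $34.80
Next 300 kWh × $0.162 = $48.60
Remaining 90 kWh × $0.224 = $20.16
Energy charge = $103.56; + service $8.18 = $111.74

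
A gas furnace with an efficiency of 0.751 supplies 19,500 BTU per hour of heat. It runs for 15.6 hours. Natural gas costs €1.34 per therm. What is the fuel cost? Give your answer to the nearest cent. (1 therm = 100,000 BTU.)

Heat delivered = 19,500 BTU/h × 15.6 h = 304,200 BTU
Gas input = 304,200 / 0.751 = 405,060 BTU
= 405,060 / 100,000 = 4.051 therm
Cost = 4.051 × €1.34/therm = €5.43

€5.43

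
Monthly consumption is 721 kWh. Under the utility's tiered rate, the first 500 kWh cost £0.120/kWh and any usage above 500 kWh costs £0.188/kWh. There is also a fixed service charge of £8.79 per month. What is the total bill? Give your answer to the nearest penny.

First 500 kWh × £0.120 = £60.00
Remaining 221 kWh × £0.188 = £41.55
Energy charge = £101.55; + service £8.79 = £110.34

£110.34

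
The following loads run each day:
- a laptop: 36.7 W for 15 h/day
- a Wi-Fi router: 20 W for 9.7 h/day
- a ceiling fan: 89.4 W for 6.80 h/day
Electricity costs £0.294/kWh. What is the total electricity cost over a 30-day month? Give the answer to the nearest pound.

£12

laptop: 36.7 W × 15 h × 30 d = 16,515 Wh = 16.52 kWh
Wi-Fi router: 20 W × 9.7 h × 30 d = 5,820 Wh = 5.82 kWh
ceiling fan: 89.4 W × 6.80 h × 30 d = 18,238 Wh = 18.24 kWh
Total energy = 16.52 + 5.82 + 18.24 = 40.57 kWh
Cost = 40.57 kWh × £0.294 = £11.93 ≈ £12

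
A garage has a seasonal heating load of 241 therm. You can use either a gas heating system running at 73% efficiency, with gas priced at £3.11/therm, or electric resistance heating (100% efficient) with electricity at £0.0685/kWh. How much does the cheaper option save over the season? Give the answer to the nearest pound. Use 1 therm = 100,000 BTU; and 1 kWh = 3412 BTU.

Heat load = 241 therm × 100,000 = 24,100,000 BTU
Gas: input = 24,100,000 / 0.73 = 33,013,699 BTU = 330.1 therm → 330.1 × £3.11 = £1,026.73
Electric: 24,100,000 BTU / 3412 = 7,063 kWh → × £0.0685 = £483.84
Difference = |£1,026.73 − £483.84| = £542.89 ≈ £543

£543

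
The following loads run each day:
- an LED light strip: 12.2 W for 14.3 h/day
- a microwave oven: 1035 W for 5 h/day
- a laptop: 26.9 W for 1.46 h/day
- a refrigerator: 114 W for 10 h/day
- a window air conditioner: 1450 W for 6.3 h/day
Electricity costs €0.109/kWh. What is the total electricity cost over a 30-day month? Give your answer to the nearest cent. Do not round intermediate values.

€51.22

LED light strip: 12.2 W × 14.3 h × 30 d = 5,234 Wh = 5.234 kWh
microwave oven: 1035 W × 5 h × 30 d = 155,250 Wh = 155.2 kWh
laptop: 26.9 W × 1.46 h × 30 d = 1,178 Wh = 1.178 kWh
refrigerator: 114 W × 10 h × 30 d = 34,200 Wh = 34.2 kWh
window air conditioner: 1450 W × 6.3 h × 30 d = 274,050 Wh = 274.1 kWh
Total energy = 5.234 + 155.2 + 1.178 + 34.2 + 274.1 = 469.9 kWh
Cost = 469.9 kWh × €0.109 = €51.22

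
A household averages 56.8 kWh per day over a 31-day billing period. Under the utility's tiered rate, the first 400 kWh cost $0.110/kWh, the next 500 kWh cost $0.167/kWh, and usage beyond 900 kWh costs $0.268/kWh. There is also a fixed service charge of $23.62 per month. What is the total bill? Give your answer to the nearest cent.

$381.81

Usage = 56.8 kWh/day × 31 days = 1760.8 kWh
First 400 kWh × $0.110 = $44.00
Next 500 kWh × $0.167 = $83.50
Remaining 860.8 kWh × $0.268 = $230.69
Energy charge = $358.19; + service $23.62 = $381.81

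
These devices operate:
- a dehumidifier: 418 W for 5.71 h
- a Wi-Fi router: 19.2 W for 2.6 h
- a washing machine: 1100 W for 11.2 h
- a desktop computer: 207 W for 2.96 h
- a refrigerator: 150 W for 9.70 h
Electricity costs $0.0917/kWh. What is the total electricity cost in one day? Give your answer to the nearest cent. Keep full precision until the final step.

dehumidifier: 418 W × 5.71 h = 2,387 Wh = 2.387 kWh
Wi-Fi router: 19.2 W × 2.6 h = 50 Wh = 0.04992 kWh
washing machine: 1100 W × 11.2 h = 12,320 Wh = 12.32 kWh
desktop computer: 207 W × 2.96 h = 613 Wh = 0.6127 kWh
refrigerator: 150 W × 9.70 h = 1,455 Wh = 1.455 kWh
Total energy = 2.387 + 0.04992 + 12.32 + 0.6127 + 1.455 = 16.82 kWh
Cost = 16.82 kWh × $0.0917 = $1.54

$1.54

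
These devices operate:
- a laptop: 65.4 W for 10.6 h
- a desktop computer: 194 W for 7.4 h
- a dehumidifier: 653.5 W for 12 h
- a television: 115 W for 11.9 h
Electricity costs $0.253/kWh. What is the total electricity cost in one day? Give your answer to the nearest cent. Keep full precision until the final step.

laptop: 65.4 W × 10.6 h = 693 Wh = 0.6932 kWh
desktop computer: 194 W × 7.4 h = 1,436 Wh = 1.436 kWh
dehumidifier: 653.5 W × 12 h = 7,842 Wh = 7.842 kWh
television: 115 W × 11.9 h = 1,368 Wh = 1.369 kWh
Total energy = 0.6932 + 1.436 + 7.842 + 1.369 = 11.34 kWh
Cost = 11.34 kWh × $0.253 = $2.87

$2.87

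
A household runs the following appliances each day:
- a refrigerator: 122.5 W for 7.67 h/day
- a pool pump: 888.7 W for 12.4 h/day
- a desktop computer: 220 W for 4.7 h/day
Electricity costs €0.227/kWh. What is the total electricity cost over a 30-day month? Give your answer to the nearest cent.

€88.49

refrigerator: 122.5 W × 7.67 h × 30 d = 28,187 Wh = 28.19 kWh
pool pump: 888.7 W × 12.4 h × 30 d = 330,596 Wh = 330.6 kWh
desktop computer: 220 W × 4.7 h × 30 d = 31,020 Wh = 31.02 kWh
Total energy = 28.19 + 330.6 + 31.02 = 389.8 kWh
Cost = 389.8 kWh × €0.227 = €88.49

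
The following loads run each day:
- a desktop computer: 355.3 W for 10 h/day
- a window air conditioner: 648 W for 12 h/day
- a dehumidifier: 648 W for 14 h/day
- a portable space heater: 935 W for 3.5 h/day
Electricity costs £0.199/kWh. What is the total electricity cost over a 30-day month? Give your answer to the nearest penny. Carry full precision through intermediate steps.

desktop computer: 355.3 W × 10 h × 30 d = 106,590 Wh = 106.6 kWh
window air conditioner: 648 W × 12 h × 30 d = 233,280 Wh = 233.3 kWh
dehumidifier: 648 W × 14 h × 30 d = 272,160 Wh = 272.2 kWh
portable space heater: 935 W × 3.5 h × 30 d = 98,175 Wh = 98.17 kWh
Total energy = 106.6 + 233.3 + 272.2 + 98.17 = 710.2 kWh
Cost = 710.2 kWh × £0.199 = £141.33

£141.33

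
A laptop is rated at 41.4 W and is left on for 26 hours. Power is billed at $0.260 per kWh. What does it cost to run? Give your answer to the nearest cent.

Energy = 41.4 W × 26 h = 1,076 Wh = 1.076 kWh
Cost = 1.076 kWh × $0.260/kWh = $0.28

$0.28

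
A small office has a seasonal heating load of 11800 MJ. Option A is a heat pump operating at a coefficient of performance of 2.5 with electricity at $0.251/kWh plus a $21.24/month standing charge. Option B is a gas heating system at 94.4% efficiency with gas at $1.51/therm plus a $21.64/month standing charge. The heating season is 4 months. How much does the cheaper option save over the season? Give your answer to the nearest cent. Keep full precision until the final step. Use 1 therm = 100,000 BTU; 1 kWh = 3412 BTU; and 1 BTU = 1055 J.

$148.61

Heat load = 11800 MJ = 11,800,000,000 J / 1055 = 11,184,834 BTU
Gas: input = 11,184,834 / 0.944 = 11,848,341 BTU = 118.5 therm → 118.5 × $1.51 = $178.91; + 4 × $21.64 standing = $265.47
Heat pump: 11,184,834 BTU / 3412 = 3,278 kWh heat; / 2.5 = 1,311 kWh in → × $0.251 = $329.12; + 4 × $21.24 standing = $414.08
Difference = |$265.47 − $414.08| = $148.61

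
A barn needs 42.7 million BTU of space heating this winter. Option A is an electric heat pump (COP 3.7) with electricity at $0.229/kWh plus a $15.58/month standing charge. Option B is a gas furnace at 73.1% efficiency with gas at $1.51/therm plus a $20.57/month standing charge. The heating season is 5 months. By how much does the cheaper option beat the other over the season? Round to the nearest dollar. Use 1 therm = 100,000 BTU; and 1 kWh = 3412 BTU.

Heat load = 42.7 × 10⁶ BTU = 42,700,000 BTU
Gas: input = 42,700,000 / 0.731 = 58,413,133 BTU = 584.1 therm → 584.1 × $1.51 = $882.04; + 5 × $20.57 standing = $984.89
Heat pump: 42,700,000 BTU / 3412 = 12,510 kWh heat; / 3.7 = 3,382 kWh in → × $0.229 = $774.56; + 5 × $15.58 standing = $852.46
Difference = |$984.89 − $852.46| = $132.43 ≈ $132

$132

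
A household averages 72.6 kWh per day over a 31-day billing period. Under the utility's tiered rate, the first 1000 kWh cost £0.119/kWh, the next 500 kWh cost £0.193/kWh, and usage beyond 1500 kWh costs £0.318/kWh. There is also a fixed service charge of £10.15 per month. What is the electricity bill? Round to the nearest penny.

Usage = 72.6 kWh/day × 31 days = 2250.6 kWh
First 1000 kWh × £0.119 = £119.00
Next 500 kWh × £0.193 = £96.50
Remaining 750.6 kWh × £0.318 = £238.69
Energy charge = £454.19; + service £10.15 = £464.34

£464.34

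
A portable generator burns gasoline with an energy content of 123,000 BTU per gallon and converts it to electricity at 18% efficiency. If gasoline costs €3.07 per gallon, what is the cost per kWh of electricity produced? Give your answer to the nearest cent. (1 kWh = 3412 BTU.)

€0.47

Electrical output per gallon = 123,000 BTU × 0.18 / 3412 BTU/kWh = 6.489 kWh
Cost per kWh = €3.07 / 6.489 kWh = €0.473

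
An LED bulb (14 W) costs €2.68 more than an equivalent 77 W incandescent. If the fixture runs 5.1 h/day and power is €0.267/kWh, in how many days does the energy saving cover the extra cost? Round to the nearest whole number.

31 days

Power saved = 77 − 14 = 63 W
Daily energy saved = 63 W × 5.1 h = 321.3 Wh = 0.3213 kWh
Daily savings = 0.3213 × €0.267 = €0.0858
Payback = €2.68 / €0.0858 per day = 31.24 days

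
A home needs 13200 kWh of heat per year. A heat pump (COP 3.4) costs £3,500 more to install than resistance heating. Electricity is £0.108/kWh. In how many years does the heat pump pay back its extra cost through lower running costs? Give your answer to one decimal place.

Resistance: 13200 kWh × £0.108 = £1,425.60/yr
Heat pump: 13200 / 3.4 = 3882 kWh in → × £0.108 = £419.29/yr
Annual savings = £1,006.31
Payback = £3,500 / £1,006.31 = 3.48 years

3.5 years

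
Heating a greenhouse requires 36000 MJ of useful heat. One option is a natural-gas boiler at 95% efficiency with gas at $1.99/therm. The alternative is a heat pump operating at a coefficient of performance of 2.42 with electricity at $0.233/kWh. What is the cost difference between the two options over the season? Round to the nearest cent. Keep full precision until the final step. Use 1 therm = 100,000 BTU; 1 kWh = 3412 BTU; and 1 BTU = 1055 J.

$248.11

Heat load = 36000 MJ = 36,000,000,000 J / 1055 = 34,123,223 BTU
Gas: input = 34,123,223 / 0.95 = 35,919,182 BTU = 359.2 therm → 359.2 × $1.99 = $714.79
Heat pump: 34,123,223 BTU / 3412 = 10,000 kWh heat; / 2.42 = 4,133 kWh in → × $0.233 = $962.90
Difference = |$714.79 − $962.90| = $248.11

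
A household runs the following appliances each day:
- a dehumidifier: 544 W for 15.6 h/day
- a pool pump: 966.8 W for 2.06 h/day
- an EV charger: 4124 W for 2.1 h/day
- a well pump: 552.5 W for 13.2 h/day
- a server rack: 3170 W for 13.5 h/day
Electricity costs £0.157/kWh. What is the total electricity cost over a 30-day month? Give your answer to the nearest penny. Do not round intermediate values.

dehumidifier: 544 W × 15.6 h × 30 d = 254,592 Wh = 254.6 kWh
pool pump: 966.8 W × 2.06 h × 30 d = 59,748 Wh = 59.75 kWh
EV charger: 4124 W × 2.1 h × 30 d = 259,812 Wh = 259.8 kWh
well pump: 552.5 W × 13.2 h × 30 d = 218,790 Wh = 218.8 kWh
server rack: 3170 W × 13.5 h × 30 d = 1,283,850 Wh = 1,284 kWh
Total energy = 254.6 + 59.75 + 259.8 + 218.8 + 1,284 = 2,077 kWh
Cost = 2,077 kWh × £0.157 = £326.06

£326.06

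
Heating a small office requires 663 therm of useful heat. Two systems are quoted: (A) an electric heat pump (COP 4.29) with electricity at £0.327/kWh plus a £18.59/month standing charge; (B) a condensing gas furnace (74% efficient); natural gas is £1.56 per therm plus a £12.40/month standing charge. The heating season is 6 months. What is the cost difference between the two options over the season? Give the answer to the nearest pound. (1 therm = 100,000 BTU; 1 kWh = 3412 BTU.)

Heat load = 663 therm × 100,000 = 66,300,000 BTU
Gas: input = 66,300,000 / 0.74 = 89,594,595 BTU = 895.9 therm → 895.9 × £1.56 = £1,397.68; + 6 × £12.40 standing = £1,472.08
Heat pump: 66,300,000 BTU / 3412 = 19,430 kWh heat; / 4.29 = 4,529 kWh in → × £0.327 = £1,481.14; + 6 × £18.59 standing = £1,592.68
Difference = |£1,472.08 − £1,592.68| = £120.60 ≈ £121

£121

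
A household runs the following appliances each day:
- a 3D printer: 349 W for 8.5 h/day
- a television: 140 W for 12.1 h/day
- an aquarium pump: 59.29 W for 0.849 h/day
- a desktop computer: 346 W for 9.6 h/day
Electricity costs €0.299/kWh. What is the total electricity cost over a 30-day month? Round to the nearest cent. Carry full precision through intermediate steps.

3D printer: 349 W × 8.5 h × 30 d = 88,995 Wh = 89 kWh
television: 140 W × 12.1 h × 30 d = 50,820 Wh = 50.82 kWh
aquarium pump: 59.29 W × 0.849 h × 30 d = 1,510 Wh = 1.51 kWh
desktop computer: 346 W × 9.6 h × 30 d = 99,648 Wh = 99.65 kWh
Total energy = 89 + 50.82 + 1.51 + 99.65 = 241 kWh
Cost = 241 kWh × €0.299 = €72.05

€72.05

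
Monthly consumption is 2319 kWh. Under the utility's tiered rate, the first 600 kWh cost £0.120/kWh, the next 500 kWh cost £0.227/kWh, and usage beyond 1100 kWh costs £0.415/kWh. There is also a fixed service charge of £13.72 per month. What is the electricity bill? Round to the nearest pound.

First 600 kWh × £0.120 = £72.00
Next 500 kWh × £0.227 = £113.50
Remaining 1219 kWh × £0.415 = £505.88
Energy charge = £691.38; + service £13.72 = £705.11 ≈ £705

£705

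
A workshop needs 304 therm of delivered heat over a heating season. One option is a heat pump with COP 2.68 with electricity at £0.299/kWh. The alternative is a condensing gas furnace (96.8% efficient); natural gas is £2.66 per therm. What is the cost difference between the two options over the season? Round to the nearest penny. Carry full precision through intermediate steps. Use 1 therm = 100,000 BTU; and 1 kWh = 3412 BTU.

£158.66

Heat load = 304 therm × 100,000 = 30,400,000 BTU
Gas: input = 30,400,000 / 0.968 = 31,404,959 BTU = 314 therm → 314 × £2.66 = £835.37
Heat pump: 30,400,000 BTU / 3412 = 8,910 kWh heat; / 2.68 = 3,325 kWh in → × £0.299 = £994.03
Difference = |£835.37 − £994.03| = £158.66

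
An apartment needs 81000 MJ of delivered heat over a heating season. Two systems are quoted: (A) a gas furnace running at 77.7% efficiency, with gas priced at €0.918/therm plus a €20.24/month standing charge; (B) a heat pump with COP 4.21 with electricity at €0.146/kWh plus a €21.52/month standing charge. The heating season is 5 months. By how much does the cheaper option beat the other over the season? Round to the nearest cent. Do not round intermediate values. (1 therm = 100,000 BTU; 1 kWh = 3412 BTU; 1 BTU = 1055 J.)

€120.34

Heat load = 81000 MJ = 81,000,000,000 J / 1055 = 76,777,251 BTU
Gas: input = 76,777,251 / 0.777 = 98,812,421 BTU = 988.1 therm → 988.1 × €0.918 = €907.10; + 5 × €20.24 standing = €1,008.30
Heat pump: 76,777,251 BTU / 3412 = 22,500 kWh heat; / 4.21 = 5,345 kWh in → × €0.146 = €780.36; + 5 × €21.52 standing = €887.96
Difference = |€1,008.30 − €887.96| = €120.34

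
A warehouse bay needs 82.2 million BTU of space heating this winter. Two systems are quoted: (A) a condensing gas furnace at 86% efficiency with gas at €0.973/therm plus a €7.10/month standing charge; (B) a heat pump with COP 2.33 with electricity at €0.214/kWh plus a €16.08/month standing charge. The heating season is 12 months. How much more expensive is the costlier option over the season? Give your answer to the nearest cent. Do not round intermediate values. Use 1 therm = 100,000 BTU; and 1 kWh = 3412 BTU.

€1390.44

Heat load = 82.2 × 10⁶ BTU = 82,200,000 BTU
Gas: input = 82,200,000 / 0.86 = 95,581,395 BTU = 955.8 therm → 955.8 × €0.973 = €930.01; + 12 × €7.10 standing = €1,015.21
Heat pump: 82,200,000 BTU / 3412 = 24,090 kWh heat; / 2.33 = 10,340 kWh in → × €0.214 = €2,212.69; + 12 × €16.08 standing = €2,405.65
Difference = |€1,015.21 − €2,405.65| = €1,390.44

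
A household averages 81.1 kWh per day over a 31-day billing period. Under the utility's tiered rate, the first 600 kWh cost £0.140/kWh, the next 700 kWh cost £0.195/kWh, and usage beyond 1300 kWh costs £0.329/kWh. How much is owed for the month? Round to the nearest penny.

Usage = 81.1 kWh/day × 31 days = 2514.1 kWh
First 600 kWh × £0.140 = £84.00
Next 700 kWh × £0.195 = £136.50
Remaining 1214.1 kWh × £0.329 = £399.44
Total = £619.94

£619.94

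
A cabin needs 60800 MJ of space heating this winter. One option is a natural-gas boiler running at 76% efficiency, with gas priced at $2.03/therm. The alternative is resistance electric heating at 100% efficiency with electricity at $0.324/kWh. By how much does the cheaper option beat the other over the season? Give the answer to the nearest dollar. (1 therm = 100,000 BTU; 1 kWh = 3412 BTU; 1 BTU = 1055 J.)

$3933

Heat load = 60800 MJ = 60,800,000,000 J / 1055 = 57,630,332 BTU
Gas: input = 57,630,332 / 0.76 = 75,829,384 BTU = 758.3 therm → 758.3 × $2.03 = $1,539.34
Electric: 57,630,332 BTU / 3412 = 16,890 kWh → × $0.324 = $5,472.52
Difference = |$1,539.34 − $5,472.52| = $3,933.18 ≈ $3933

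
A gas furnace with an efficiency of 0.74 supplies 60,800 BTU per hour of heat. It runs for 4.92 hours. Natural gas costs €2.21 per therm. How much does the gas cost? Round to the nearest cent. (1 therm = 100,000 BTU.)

Heat delivered = 60,800 BTU/h × 4.92 h = 299,136 BTU
Gas input = 299,136 / 0.74 = 404,238 BTU
= 404,238 / 100,000 = 4.042 therm
Cost = 4.042 × €2.21/therm = €8.93

€8.93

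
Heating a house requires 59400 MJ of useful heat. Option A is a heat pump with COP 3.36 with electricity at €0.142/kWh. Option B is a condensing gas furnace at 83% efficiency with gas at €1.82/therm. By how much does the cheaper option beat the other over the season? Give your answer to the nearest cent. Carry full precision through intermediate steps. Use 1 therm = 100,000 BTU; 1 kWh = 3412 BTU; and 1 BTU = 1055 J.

€537.22

Heat load = 59400 MJ = 59,400,000,000 J / 1055 = 56,303,318 BTU
Gas: input = 56,303,318 / 0.830 = 67,835,322 BTU = 678.4 therm → 678.4 × €1.82 = €1,234.60
Heat pump: 56,303,318 BTU / 3412 = 16,500 kWh heat; / 3.36 = 4,911 kWh in → × €0.142 = €697.39
Difference = |€1,234.60 − €697.39| = €537.22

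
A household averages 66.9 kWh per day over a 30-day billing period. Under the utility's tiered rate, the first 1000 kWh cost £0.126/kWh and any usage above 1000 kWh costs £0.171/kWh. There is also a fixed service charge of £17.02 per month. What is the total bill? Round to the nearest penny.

Usage = 66.9 kWh/day × 30 days = 2007 kWh
First 1000 kWh × £0.126 = £126.00
Remaining 1007 kWh × £0.171 = £172.20
Energy charge = £298.20; + service £17.02 = £315.22

£315.22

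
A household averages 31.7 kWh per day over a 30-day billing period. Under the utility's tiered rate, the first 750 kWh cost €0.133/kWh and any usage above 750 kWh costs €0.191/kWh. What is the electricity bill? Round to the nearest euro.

€138

Usage = 31.7 kWh/day × 30 days = 951 kWh
First 750 kWh × €0.133 = €99.75
Remaining 201 kWh × €0.191 = €38.39
Total = €138.14 ≈ €138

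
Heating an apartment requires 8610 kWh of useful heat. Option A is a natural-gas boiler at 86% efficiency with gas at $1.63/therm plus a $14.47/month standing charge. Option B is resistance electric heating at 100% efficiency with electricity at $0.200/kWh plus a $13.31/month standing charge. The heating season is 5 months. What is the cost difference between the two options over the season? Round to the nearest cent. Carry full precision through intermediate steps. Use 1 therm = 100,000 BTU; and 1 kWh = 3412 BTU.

$1159.40

Heat load = 8610 kWh × 3412 = 29,377,320 BTU
Gas: input = 29,377,320 / 0.86 = 34,159,674 BTU = 341.6 therm → 341.6 × $1.63 = $556.80; + 5 × $14.47 standing = $629.15
Electric: 29,377,320 BTU / 3412 = 8,610 kWh → × $0.200 = $1,722.00; + 5 × $13.31 standing = $1,788.55
Difference = |$629.15 − $1,788.55| = $1,159.40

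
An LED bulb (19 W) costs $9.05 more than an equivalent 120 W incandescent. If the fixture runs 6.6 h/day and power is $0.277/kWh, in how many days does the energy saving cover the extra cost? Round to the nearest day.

Power saved = 120 − 19 = 101 W
Daily energy saved = 101 W × 6.6 h = 666.6 Wh = 0.6666 kWh
Daily savings = 0.6666 × $0.277 = $0.1846
Payback = $9.05 / $0.1846 per day = 49.01 days

49 days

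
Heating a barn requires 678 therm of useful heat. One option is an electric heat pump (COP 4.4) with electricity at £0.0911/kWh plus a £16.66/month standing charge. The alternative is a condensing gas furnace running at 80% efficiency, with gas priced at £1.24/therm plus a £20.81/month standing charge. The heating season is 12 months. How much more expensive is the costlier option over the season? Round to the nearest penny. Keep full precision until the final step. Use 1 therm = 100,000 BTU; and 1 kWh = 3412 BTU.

Heat load = 678 therm × 100,000 = 67,800,000 BTU
Gas: input = 67,800,000 / 0.80 = 84,750,000 BTU = 847.5 therm → 847.5 × £1.24 = £1,050.90; + 12 × £20.81 standing = £1,300.62
Heat pump: 67,800,000 BTU / 3412 = 19,870 kWh heat; / 4.4 = 4,516 kWh in → × £0.0911 = £411.42; + 12 × £16.66 standing = £611.34
Difference = |£1,300.62 − £611.34| = £689.28

£689.28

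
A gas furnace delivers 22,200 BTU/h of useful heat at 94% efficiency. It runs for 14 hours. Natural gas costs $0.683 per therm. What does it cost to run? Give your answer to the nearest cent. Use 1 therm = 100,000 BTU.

$2.26

Heat delivered = 22,200 BTU/h × 14 h = 310,800 BTU
Gas input = 310,800 / 0.94 = 330,638 BTU
= 330,638 / 100,000 = 3.306 therm
Cost = 3.306 × $0.683/therm = $2.26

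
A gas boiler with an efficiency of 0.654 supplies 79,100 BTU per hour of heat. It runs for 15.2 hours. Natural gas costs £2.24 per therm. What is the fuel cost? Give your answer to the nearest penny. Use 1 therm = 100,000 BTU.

£41.18

Heat delivered = 79,100 BTU/h × 15.2 h = 1,202,320 BTU
Gas input = 1,202,320 / 0.654 = 1,838,410 BTU
= 1,838,410 / 100,000 = 18.38 therm
Cost = 18.38 × £2.24/therm = £41.18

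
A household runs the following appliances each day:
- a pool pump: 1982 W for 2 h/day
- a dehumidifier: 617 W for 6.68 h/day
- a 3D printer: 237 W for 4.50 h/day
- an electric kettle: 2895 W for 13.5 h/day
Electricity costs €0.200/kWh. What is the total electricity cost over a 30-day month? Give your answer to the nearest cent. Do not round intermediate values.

pool pump: 1982 W × 2 h × 30 d = 118,920 Wh = 118.9 kWh
dehumidifier: 617 W × 6.68 h × 30 d = 123,647 Wh = 123.6 kWh
3D printer: 237 W × 4.50 h × 30 d = 31,995 Wh = 32 kWh
electric kettle: 2895 W × 13.5 h × 30 d = 1,172,475 Wh = 1,172 kWh
Total energy = 118.9 + 123.6 + 32 + 1,172 = 1,447 kWh
Cost = 1,447 kWh × €0.200 = €289.41

€289.41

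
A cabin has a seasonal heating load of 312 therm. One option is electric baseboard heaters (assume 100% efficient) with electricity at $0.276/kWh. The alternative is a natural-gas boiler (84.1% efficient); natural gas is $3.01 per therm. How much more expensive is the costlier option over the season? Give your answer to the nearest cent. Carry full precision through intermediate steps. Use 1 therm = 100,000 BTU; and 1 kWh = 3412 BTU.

Heat load = 312 therm × 100,000 = 31,200,000 BTU
Gas: input = 31,200,000 / 0.841 = 37,098,692 BTU = 371 therm → 371 × $3.01 = $1,116.67
Electric: 31,200,000 BTU / 3412 = 9,144 kWh → × $0.276 = $2,523.80
Difference = |$1,116.67 − $2,523.80| = $1,407.13

$1407.13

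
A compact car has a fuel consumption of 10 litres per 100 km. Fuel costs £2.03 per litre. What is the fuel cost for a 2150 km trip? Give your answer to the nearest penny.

Fuel = 10 L/100 km × 2150 km / 100 = 215 L
Cost = 215 L × £2.03/L = £436.45

£436.45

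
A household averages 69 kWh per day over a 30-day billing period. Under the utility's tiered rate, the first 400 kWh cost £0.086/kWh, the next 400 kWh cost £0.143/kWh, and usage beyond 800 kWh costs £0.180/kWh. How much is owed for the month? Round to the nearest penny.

£320.20

Usage = 69 kWh/day × 30 days = 2070 kWh
First 400 kWh × £0.086 = £34.40
Next 400 kWh × £0.143 = £57.20
Remaining 1270 kWh × £0.180 = £228.60
Total = £320.20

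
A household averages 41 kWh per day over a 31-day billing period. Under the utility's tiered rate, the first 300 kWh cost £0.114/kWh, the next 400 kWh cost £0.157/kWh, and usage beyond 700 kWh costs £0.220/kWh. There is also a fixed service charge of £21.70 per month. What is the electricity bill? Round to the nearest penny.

Usage = 41 kWh/day × 31 days = 1271 kWh
First 300 kWh × £0.114 = £34.20
Next 400 kWh × £0.157 = £62.80
Remaining 571 kWh × £0.220 = £125.62
Energy charge = £222.62; + service £21.70 = £244.32

£244.32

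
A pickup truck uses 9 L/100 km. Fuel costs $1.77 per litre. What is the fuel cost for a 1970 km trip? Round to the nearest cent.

Fuel = 9 L/100 km × 1970 km / 100 = 177.3 L
Cost = 177.3 L × $1.77/L = $313.82

$313.82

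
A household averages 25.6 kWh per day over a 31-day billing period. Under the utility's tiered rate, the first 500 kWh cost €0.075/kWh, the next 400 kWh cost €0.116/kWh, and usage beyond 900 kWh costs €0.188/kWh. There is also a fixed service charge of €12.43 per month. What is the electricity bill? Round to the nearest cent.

Usage = 25.6 kWh/day × 31 days = 793.6 kWh
First 500 kWh × €0.075 = €37.50
Next 293.6 kWh × €0.116 = €34.06
Remaining tier: 0 kWh (not reached)
Energy charge = €71.56; + service €12.43 = €83.99

€83.99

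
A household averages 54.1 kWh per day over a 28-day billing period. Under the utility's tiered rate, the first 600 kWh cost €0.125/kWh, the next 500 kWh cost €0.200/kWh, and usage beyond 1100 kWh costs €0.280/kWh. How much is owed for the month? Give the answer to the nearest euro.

Usage = 54.1 kWh/day × 28 days = 1514.8 kWh
First 600 kWh × €0.125 = €75.00
Next 500 kWh × €0.200 = €100.00
Remaining 414.8 kWh × €0.280 = €116.14
Total = €291.14 ≈ €291

€291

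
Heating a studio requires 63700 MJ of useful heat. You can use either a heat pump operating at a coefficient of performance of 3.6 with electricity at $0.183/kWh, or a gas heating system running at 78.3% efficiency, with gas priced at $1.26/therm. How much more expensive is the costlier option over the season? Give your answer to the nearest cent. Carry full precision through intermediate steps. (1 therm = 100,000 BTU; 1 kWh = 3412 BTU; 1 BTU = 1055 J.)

$72.07

Heat load = 63700 MJ = 63,700,000,000 J / 1055 = 60,379,147 BTU
Gas: input = 60,379,147 / 0.783 = 77,112,576 BTU = 771.1 therm → 771.1 × $1.26 = $971.62
Heat pump: 60,379,147 BTU / 3412 = 17,700 kWh heat; / 3.6 = 4,916 kWh in → × $0.183 = $899.55
Difference = |$971.62 − $899.55| = $72.07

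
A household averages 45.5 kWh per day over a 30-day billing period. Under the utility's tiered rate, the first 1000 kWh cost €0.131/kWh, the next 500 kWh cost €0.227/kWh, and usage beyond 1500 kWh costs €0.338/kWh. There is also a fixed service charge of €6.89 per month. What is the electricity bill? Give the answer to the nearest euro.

Usage = 45.5 kWh/day × 30 days = 1365 kWh
First 1000 kWh × €0.131 = €131.00
Next 365 kWh × €0.227 = €82.86
Remaining tier: 0 kWh (not reached)
Energy charge = €213.86; + service €6.89 = €220.75 ≈ €221

€221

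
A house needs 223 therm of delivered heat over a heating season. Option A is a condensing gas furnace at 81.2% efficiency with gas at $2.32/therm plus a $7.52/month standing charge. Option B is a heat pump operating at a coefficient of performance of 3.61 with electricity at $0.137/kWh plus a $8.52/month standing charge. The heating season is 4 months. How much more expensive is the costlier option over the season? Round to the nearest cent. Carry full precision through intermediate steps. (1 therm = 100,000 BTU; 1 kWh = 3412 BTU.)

Heat load = 223 therm × 100,000 = 22,300,000 BTU
Gas: input = 22,300,000 / 0.812 = 27,463,054 BTU = 274.6 therm → 274.6 × $2.32 = $637.14; + 4 × $7.52 standing = $667.22
Heat pump: 22,300,000 BTU / 3412 = 6,536 kWh heat; / 3.61 = 1,810 kWh in → × $0.137 = $248.03; + 4 × $8.52 standing = $282.11
Difference = |$667.22 − $282.11| = $385.11

$385.11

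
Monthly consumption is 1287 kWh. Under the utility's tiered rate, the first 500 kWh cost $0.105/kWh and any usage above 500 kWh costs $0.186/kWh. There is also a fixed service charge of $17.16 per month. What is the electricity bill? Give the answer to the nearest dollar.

First 500 kWh × $0.105 = $52.50
Remaining 787 kWh × $0.186 = $146.38
Energy charge = $198.88; + service $17.16 = $216.04 ≈ $216

$216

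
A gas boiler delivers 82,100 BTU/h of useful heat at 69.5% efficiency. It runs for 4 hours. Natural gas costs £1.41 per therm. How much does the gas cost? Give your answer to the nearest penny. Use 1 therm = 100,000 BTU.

Heat delivered = 82,100 BTU/h × 4 h = 328,400 BTU
Gas input = 328,400 / 0.695 = 472,518 BTU
= 472,518 / 100,000 = 4.725 therm
Cost = 4.725 × £1.41/therm = £6.66

£6.66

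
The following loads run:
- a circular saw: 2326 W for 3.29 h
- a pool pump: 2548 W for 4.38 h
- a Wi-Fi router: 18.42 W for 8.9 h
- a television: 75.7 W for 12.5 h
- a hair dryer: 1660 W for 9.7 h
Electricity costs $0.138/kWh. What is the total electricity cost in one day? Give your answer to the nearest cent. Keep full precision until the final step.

$4.97

circular saw: 2326 W × 3.29 h = 7,653 Wh = 7.653 kWh
pool pump: 2548 W × 4.38 h = 11,160 Wh = 11.16 kWh
Wi-Fi router: 18.42 W × 8.9 h = 164 Wh = 0.1639 kWh
television: 75.7 W × 12.5 h = 946 Wh = 0.9463 kWh
hair dryer: 1660 W × 9.7 h = 16,102 Wh = 16.1 kWh
Total energy = 7.653 + 11.16 + 0.1639 + 0.9463 + 16.1 = 36.02 kWh
Cost = 36.02 kWh × $0.138 = $4.97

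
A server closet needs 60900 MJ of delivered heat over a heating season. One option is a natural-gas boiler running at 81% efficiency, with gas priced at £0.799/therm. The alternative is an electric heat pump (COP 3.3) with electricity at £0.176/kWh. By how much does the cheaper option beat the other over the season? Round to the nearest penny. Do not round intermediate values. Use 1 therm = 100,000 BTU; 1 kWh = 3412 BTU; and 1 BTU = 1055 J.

£332.90

Heat load = 60900 MJ = 60,900,000,000 J / 1055 = 57,725,118 BTU
Gas: input = 57,725,118 / 0.81 = 71,265,578 BTU = 712.7 therm → 712.7 × £0.799 = £569.41
Heat pump: 57,725,118 BTU / 3412 = 16,920 kWh heat; / 3.3 = 5,127 kWh in → × £0.176 = £902.31
Difference = |£569.41 − £902.31| = £332.90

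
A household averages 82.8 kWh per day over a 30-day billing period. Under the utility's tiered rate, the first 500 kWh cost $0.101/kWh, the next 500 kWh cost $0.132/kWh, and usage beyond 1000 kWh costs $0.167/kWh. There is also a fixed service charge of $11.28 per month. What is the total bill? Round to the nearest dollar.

Usage = 82.8 kWh/day × 30 days = 2484 kWh
First 500 kWh × $0.101 = $50.50
Next 500 kWh × $0.132 = $66.00
Remaining 1484 kWh × $0.167 = $247.83
Energy charge = $364.33; + service $11.28 = $375.61 ≈ $376

$376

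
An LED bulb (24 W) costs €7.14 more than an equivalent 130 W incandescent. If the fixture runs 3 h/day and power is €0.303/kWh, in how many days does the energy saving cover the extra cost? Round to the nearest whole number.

74 days

Power saved = 130 − 24 = 106 W
Daily energy saved = 106 W × 3 h = 318 Wh = 0.318 kWh
Daily savings = 0.318 × €0.303 = €0.0964
Payback = €7.14 / €0.0964 per day = 74.1 days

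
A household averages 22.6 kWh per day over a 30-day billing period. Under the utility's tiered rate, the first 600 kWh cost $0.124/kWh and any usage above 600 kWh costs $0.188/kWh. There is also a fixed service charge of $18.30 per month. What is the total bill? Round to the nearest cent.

Usage = 22.6 kWh/day × 30 days = 678 kWh
First 600 kWh × $0.124 = $74.40
Remaining 78 kWh × $0.188 = $14.66
Energy charge = $89.06; + service $18.30 = $107.36

$107.36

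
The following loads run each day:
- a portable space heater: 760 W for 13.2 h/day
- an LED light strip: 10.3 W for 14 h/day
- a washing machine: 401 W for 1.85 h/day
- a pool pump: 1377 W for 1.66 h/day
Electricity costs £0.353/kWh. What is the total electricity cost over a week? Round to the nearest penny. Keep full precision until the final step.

£32.63

portable space heater: 760 W × 13.2 h × 7 d = 70,224 Wh = 70.22 kWh
LED light strip: 10.3 W × 14 h × 7 d = 1,009 Wh = 1.009 kWh
washing machine: 401 W × 1.85 h × 7 d = 5,193 Wh = 5.193 kWh
pool pump: 1377 W × 1.66 h × 7 d = 16,001 Wh = 16 kWh
Total energy = 70.22 + 1.009 + 5.193 + 16 = 92.43 kWh
Cost = 92.43 kWh × £0.353 = £32.63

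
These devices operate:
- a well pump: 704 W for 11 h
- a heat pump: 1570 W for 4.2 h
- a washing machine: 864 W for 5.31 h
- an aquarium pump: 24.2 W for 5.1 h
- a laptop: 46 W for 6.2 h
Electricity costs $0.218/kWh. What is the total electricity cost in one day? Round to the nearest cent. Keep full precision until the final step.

well pump: 704 W × 11 h = 7,744 Wh = 7.744 kWh
heat pump: 1570 W × 4.2 h = 6,594 Wh = 6.594 kWh
washing machine: 864 W × 5.31 h = 4,588 Wh = 4.588 kWh
aquarium pump: 24.2 W × 5.1 h = 123 Wh = 0.1234 kWh
laptop: 46 W × 6.2 h = 285 Wh = 0.2852 kWh
Total energy = 7.744 + 6.594 + 4.588 + 0.1234 + 0.2852 = 19.33 kWh
Cost = 19.33 kWh × $0.218 = $4.21

$4.21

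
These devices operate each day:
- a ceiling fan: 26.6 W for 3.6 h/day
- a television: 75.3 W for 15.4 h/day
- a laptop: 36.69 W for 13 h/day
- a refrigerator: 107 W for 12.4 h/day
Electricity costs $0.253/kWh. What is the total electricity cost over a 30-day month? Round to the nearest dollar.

ceiling fan: 26.6 W × 3.6 h × 30 d = 2,873 Wh = 2.873 kWh
television: 75.3 W × 15.4 h × 30 d = 34,789 Wh = 34.79 kWh
laptop: 36.69 W × 13 h × 30 d = 14,309 Wh = 14.31 kWh
refrigerator: 107 W × 12.4 h × 30 d = 39,804 Wh = 39.8 kWh
Total energy = 2.873 + 34.79 + 14.31 + 39.8 = 91.77 kWh
Cost = 91.77 kWh × $0.253 = $23.22 ≈ $23

$23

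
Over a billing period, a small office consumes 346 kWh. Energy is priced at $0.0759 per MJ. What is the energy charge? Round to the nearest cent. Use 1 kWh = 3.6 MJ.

$94.54

346 kWh × (3.6 MJ/kWh) = 1,246 MJ
Cost = 1,246 MJ × $0.0759/MJ = $94.54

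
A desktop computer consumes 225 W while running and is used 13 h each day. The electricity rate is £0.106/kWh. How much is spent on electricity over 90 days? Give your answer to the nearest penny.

Energy = 225 W × 13 h/day × 90 days = 263,250 Wh = 263.2 kWh
Cost = 263.2 kWh × £0.106/kWh = £27.90

£27.90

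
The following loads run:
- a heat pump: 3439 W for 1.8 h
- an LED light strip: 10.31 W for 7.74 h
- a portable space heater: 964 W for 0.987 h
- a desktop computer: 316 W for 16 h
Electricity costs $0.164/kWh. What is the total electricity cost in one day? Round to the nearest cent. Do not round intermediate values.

$2.01

heat pump: 3439 W × 1.8 h = 6,190 Wh = 6.19 kWh
LED light strip: 10.31 W × 7.74 h = 80 Wh = 0.0798 kWh
portable space heater: 964 W × 0.987 h = 951 Wh = 0.9515 kWh
desktop computer: 316 W × 16 h = 5,056 Wh = 5.056 kWh
Total energy = 6.19 + 0.0798 + 0.9515 + 5.056 = 12.28 kWh
Cost = 12.28 kWh × $0.164 = $2.01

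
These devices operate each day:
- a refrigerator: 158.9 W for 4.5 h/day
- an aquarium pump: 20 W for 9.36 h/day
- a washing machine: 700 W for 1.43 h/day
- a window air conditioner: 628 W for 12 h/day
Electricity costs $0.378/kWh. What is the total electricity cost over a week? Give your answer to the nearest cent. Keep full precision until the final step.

$24.98

refrigerator: 158.9 W × 4.5 h × 7 d = 5,005 Wh = 5.005 kWh
aquarium pump: 20 W × 9.36 h × 7 d = 1,310 Wh = 1.31 kWh
washing machine: 700 W × 1.43 h × 7 d = 7,007 Wh = 7.007 kWh
window air conditioner: 628 W × 12 h × 7 d = 52,752 Wh = 52.75 kWh
Total energy = 5.005 + 1.31 + 7.007 + 52.75 = 66.07 kWh
Cost = 66.07 kWh × $0.378 = $24.98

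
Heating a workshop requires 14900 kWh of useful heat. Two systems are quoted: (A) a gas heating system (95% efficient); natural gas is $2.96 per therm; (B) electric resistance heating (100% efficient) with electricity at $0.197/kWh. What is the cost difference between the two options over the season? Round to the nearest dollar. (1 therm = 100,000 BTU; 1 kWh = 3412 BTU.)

$1351

Heat load = 14900 kWh × 3412 = 50,838,800 BTU
Gas: input = 50,838,800 / 0.95 = 53,514,526 BTU = 535.1 therm → 535.1 × $2.96 = $1,584.03
Electric: 50,838,800 BTU / 3412 = 14,900 kWh → × $0.197 = $2,935.30
Difference = |$1,584.03 − $2,935.30| = $1,351.27 ≈ $1351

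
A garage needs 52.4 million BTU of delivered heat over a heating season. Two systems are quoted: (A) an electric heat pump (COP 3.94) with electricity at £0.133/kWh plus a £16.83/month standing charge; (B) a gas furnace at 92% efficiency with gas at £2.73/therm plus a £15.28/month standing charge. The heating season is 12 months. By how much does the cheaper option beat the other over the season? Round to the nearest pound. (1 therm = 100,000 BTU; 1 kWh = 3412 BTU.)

£1018

Heat load = 52.4 × 10⁶ BTU = 52,400,000 BTU
Gas: input = 52,400,000 / 0.92 = 56,956,522 BTU = 569.6 therm → 569.6 × £2.73 = £1,554.91; + 12 × £15.28 standing = £1,738.27
Heat pump: 52,400,000 BTU / 3412 = 15,360 kWh heat; / 3.94 = 3,898 kWh in → × £0.133 = £518.42; + 12 × £16.83 standing = £720.38
Difference = |£1,738.27 − £720.38| = £1,017.90 ≈ £1018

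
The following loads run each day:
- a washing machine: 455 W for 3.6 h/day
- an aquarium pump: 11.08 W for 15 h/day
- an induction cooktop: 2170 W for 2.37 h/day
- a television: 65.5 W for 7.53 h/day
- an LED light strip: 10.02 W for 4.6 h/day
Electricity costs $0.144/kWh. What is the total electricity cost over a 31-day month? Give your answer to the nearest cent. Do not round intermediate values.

washing machine: 455 W × 3.6 h × 31 d = 50,778 Wh = 50.78 kWh
aquarium pump: 11.08 W × 15 h × 31 d = 5,152 Wh = 5.152 kWh
induction cooktop: 2170 W × 2.37 h × 31 d = 159,430 Wh = 159.4 kWh
television: 65.5 W × 7.53 h × 31 d = 15,290 Wh = 15.29 kWh
LED light strip: 10.02 W × 4.6 h × 31 d = 1,429 Wh = 1.429 kWh
Total energy = 50.78 + 5.152 + 159.4 + 15.29 + 1.429 = 232.1 kWh
Cost = 232.1 kWh × $0.144 = $33.42

$33.42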